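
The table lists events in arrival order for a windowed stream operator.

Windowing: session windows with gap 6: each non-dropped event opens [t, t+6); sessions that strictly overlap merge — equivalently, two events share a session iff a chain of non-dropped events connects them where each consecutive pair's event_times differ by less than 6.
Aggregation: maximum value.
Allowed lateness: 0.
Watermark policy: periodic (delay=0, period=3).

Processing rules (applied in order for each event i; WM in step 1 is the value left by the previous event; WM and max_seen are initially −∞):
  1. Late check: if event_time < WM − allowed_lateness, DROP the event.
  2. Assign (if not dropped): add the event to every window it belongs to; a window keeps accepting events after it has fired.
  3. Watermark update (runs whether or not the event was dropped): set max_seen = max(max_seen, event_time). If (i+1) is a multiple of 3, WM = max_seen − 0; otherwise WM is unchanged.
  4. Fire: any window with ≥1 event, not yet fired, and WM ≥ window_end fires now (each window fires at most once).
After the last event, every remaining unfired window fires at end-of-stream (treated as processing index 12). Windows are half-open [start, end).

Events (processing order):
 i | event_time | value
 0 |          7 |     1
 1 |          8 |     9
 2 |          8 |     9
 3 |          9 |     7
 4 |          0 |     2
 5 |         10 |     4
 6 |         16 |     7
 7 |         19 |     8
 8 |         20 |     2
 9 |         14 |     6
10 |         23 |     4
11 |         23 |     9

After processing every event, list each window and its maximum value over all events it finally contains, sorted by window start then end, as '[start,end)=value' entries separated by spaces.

[7,16)=9 [16,29)=9

i=0 t=7 v=1: → [7,13); WM=−∞
i=1 t=8 v=9: → [7,14); WM=−∞
i=2 t=8 v=9: → [7,14); WM=8
i=3 t=9 v=7: → [7,15); WM=8
i=4 t=0 v=2: DROP (t<8-0); WM=8
i=5 t=10 v=4: → [7,16); WM=10
i=6 t=16 v=7: → [16,22); WM=10
i=7 t=19 v=8: → [16,25); WM=10
i=8 t=20 v=2: → [16,26); WM=20
i=9 t=14 v=6: DROP (t<20-0); WM=20
i=10 t=23 v=4: → [16,29); WM=20
i=11 t=23 v=9: → [16,29); WM=23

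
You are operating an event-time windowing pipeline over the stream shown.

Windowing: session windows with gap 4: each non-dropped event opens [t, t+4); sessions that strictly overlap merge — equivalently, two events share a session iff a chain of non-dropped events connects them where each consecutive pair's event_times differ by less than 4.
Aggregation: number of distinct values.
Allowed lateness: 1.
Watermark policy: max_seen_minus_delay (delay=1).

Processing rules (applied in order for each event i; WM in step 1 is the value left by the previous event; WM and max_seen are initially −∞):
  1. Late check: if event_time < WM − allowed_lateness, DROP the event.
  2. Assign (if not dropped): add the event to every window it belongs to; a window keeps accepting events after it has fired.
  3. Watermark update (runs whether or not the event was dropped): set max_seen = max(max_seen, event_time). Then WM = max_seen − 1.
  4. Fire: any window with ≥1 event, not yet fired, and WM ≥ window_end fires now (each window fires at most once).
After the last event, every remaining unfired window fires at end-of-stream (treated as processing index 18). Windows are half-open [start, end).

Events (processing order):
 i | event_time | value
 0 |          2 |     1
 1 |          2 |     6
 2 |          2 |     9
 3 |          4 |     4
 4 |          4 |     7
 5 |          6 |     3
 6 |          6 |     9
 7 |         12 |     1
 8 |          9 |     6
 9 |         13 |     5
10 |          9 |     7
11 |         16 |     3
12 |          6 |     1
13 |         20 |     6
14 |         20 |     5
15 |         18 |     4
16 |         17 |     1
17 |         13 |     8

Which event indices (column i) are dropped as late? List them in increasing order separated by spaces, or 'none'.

i=0 t=2 v=1: → [2,6); WM=1
i=1 t=2 v=6: → [2,6); WM=1
i=2 t=2 v=9: → [2,6); WM=1
i=3 t=4 v=4: → [2,8); WM=3
i=4 t=4 v=7: → [2,8); WM=3
i=5 t=6 v=3: → [2,10); WM=5
i=6 t=6 v=9: → [2,10); WM=5
i=7 t=12 v=1: → [12,16); WM=11
i=8 t=9 v=6: DROP (t<11-1); WM=11
i=9 t=13 v=5: → [12,17); WM=12
i=10 t=9 v=7: DROP (t<12-1); WM=12
i=11 t=16 v=3: → [12,20); WM=15
i=12 t=6 v=1: DROP (t<15-1); WM=15
i=13 t=20 v=6: → [20,24); WM=19
i=14 t=20 v=5: → [20,24); WM=19
i=15 t=18 v=4: → [12,24); WM=19
i=16 t=17 v=1: DROP (t<19-1); WM=19
i=17 t=13 v=8: DROP (t<19-1); WM=19

8 10 12 16 17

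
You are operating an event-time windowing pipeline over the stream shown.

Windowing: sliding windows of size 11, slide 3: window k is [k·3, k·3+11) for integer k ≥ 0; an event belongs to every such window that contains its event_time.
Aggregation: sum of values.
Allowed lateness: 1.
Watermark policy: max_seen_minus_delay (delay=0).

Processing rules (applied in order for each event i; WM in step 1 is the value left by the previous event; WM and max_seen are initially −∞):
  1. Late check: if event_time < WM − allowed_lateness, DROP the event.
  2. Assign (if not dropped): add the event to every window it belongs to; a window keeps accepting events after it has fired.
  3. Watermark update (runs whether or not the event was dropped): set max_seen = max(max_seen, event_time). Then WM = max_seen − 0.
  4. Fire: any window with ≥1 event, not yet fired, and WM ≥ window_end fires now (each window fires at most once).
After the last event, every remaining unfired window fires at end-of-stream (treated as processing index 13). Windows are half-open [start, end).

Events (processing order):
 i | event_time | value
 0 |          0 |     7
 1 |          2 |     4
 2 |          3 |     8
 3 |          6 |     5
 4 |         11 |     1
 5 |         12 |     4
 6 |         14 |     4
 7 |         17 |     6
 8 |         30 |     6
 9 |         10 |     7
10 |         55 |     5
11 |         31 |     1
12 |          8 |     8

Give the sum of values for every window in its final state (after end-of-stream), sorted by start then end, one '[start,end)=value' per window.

[0,11)=24 [3,14)=18 [6,17)=14 [9,20)=15 [12,23)=14 [15,26)=6 [21,32)=6 [24,35)=6 [27,38)=6 [30,41)=6 [45,56)=5 [48,59)=5 [51,62)=5 [54,65)=5

i=0 t=0 v=7: → [0,11); WM=0
i=1 t=2 v=4: → [0,11); WM=2
i=2 t=3 v=8: → [3,14),[0,11); WM=3
i=3 t=6 v=5: → [6,17),[3,14),[0,11); WM=6
i=4 t=11 v=1: → [9,20),[6,17),[3,14); WM=11; [0,11) fires=24
i=5 t=12 v=4: → [12,23),[9,20),[6,17),[3,14); WM=12
i=6 t=14 v=4: → [12,23),[9,20),[6,17); WM=14; [3,14) fires=18
i=7 t=17 v=6: → [15,26),[12,23),[9,20); WM=17; [6,17) fires=14
i=8 t=30 v=6: → [30,41),[27,38),[24,35),[21,32); WM=30; [9,20) fires=15 [12,23) fires=14 [15,26) fires=6
i=9 t=10 v=7: DROP (t<30-1); WM=30
i=10 t=55 v=5: → [54,65),[51,62),[48,59),[45,56); WM=55; [21,32) fires=6 [24,35) fires=6 [27,38) fires=6 [30,41) fires=6
i=11 t=31 v=1: DROP (t<55-1); WM=55
i=12 t=8 v=8: DROP (t<55-1); WM=55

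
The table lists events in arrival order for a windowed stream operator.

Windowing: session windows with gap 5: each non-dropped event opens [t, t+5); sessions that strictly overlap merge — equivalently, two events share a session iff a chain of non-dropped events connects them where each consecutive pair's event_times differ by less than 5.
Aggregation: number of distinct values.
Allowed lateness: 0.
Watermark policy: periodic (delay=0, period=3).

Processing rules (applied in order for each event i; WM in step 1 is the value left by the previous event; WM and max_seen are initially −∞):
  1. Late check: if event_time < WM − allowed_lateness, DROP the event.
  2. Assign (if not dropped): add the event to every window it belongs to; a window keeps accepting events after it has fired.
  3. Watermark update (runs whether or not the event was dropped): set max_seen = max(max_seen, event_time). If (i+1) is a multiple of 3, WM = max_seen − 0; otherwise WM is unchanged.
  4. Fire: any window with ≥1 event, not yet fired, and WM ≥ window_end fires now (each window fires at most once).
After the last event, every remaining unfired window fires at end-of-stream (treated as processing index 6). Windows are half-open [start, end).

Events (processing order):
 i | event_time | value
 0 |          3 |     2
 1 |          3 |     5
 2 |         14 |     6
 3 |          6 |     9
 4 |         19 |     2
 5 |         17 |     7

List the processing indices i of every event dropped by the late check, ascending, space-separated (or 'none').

3

i=0 t=3 v=2: → [3,8); WM=−∞
i=1 t=3 v=5: → [3,8); WM=−∞
i=2 t=14 v=6: → [14,19); WM=14
i=3 t=6 v=9: DROP (t<14-0); WM=14
i=4 t=19 v=2: → [19,24); WM=14
i=5 t=17 v=7: → [14,24); WM=19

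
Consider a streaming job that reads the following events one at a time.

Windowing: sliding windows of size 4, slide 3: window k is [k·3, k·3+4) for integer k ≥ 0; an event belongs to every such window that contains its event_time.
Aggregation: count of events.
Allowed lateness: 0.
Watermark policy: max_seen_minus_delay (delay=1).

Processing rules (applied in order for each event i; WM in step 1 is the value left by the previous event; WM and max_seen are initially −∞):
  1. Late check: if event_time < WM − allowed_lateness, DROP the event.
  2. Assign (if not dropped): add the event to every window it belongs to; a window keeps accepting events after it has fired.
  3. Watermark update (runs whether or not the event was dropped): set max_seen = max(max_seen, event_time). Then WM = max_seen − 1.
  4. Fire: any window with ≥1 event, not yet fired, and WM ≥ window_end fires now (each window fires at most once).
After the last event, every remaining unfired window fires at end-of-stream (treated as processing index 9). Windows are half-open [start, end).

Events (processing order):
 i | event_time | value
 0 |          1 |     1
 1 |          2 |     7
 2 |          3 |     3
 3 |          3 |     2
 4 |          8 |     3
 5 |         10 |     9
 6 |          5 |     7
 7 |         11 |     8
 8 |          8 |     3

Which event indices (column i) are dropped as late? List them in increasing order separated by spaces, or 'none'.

6 8

i=0 t=1 v=1: → [0,4); WM=0
i=1 t=2 v=7: → [0,4); WM=1
i=2 t=3 v=3: → [3,7),[0,4); WM=2
i=3 t=3 v=2: → [3,7),[0,4); WM=2
i=4 t=8 v=3: → [6,10); WM=7; [0,4) fires=4 [3,7) fires=2
i=5 t=10 v=9: → [9,13); WM=9
i=6 t=5 v=7: DROP (t<9-0); WM=9
i=7 t=11 v=8: → [9,13); WM=10; [6,10) fires=1
i=8 t=8 v=3: DROP (t<10-0); WM=10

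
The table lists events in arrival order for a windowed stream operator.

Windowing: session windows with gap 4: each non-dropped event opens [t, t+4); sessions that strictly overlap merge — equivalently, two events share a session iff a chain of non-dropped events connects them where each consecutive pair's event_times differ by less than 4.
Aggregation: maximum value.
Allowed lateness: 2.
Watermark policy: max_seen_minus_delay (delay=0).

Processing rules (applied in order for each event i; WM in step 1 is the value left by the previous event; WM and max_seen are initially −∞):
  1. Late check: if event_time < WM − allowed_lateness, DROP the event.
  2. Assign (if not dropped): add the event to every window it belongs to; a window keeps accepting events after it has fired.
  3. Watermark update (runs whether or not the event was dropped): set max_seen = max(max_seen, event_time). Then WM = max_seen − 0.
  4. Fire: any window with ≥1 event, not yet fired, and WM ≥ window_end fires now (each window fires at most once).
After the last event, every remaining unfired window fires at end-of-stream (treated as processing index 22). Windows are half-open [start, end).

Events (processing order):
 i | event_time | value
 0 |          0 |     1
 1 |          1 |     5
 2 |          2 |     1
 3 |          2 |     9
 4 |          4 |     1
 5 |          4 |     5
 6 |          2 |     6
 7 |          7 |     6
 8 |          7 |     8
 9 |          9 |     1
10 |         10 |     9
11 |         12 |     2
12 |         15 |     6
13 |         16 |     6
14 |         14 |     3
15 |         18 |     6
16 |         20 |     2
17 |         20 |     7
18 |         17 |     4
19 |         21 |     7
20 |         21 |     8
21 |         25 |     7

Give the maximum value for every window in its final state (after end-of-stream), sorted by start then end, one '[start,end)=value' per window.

[0,25)=9 [25,29)=7

i=0 t=0 v=1: → [0,4); WM=0
i=1 t=1 v=5: → [0,5); WM=1
i=2 t=2 v=1: → [0,6); WM=2
i=3 t=2 v=9: → [0,6); WM=2
i=4 t=4 v=1: → [0,8); WM=4
i=5 t=4 v=5: → [0,8); WM=4
i=6 t=2 v=6: → [0,8); WM=4
i=7 t=7 v=6: → [0,11); WM=7
i=8 t=7 v=8: → [0,11); WM=7
i=9 t=9 v=1: → [0,13); WM=9
i=10 t=10 v=9: → [0,14); WM=10
i=11 t=12 v=2: → [0,16); WM=12
i=12 t=15 v=6: → [0,19); WM=15
i=13 t=16 v=6: → [0,20); WM=16
i=14 t=14 v=3: → [0,20); WM=16
i=15 t=18 v=6: → [0,22); WM=18
i=16 t=20 v=2: → [0,24); WM=20
i=17 t=20 v=7: → [0,24); WM=20
i=18 t=17 v=4: DROP (t<20-2); WM=20
i=19 t=21 v=7: → [0,25); WM=21
i=20 t=21 v=8: → [0,25); WM=21
i=21 t=25 v=7: → [25,29); WM=25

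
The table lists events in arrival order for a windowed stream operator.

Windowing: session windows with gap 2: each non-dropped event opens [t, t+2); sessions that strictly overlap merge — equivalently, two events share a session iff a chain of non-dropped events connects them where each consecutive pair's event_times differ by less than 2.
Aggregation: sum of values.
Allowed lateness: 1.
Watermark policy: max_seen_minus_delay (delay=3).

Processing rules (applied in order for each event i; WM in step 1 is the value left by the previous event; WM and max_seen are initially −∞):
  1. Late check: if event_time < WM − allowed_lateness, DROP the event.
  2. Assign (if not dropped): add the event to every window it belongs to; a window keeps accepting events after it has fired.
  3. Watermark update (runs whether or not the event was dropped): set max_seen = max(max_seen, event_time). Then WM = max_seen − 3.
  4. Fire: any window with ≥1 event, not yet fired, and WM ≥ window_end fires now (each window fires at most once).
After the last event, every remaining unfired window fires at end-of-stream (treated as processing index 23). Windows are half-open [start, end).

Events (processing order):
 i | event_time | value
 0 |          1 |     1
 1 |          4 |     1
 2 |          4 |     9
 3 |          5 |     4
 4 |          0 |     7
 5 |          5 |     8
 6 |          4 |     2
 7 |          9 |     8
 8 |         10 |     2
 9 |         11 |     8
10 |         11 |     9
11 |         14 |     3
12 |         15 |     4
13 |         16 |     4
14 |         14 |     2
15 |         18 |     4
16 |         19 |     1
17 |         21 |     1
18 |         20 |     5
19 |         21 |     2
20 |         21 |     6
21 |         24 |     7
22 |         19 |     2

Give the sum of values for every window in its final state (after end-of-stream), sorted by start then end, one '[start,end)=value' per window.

i=0 t=1 v=1: → [1,3); WM=-2
i=1 t=4 v=1: → [4,6); WM=1
i=2 t=4 v=9: → [4,6); WM=1
i=3 t=5 v=4: → [4,7); WM=2
i=4 t=0 v=7: DROP (t<2-1); WM=2
i=5 t=5 v=8: → [4,7); WM=2
i=6 t=4 v=2: → [4,7); WM=2
i=7 t=9 v=8: → [9,11); WM=6
i=8 t=10 v=2: → [9,12); WM=7
i=9 t=11 v=8: → [9,13); WM=8
i=10 t=11 v=9: → [9,13); WM=8
i=11 t=14 v=3: → [14,16); WM=11
i=12 t=15 v=4: → [14,17); WM=12
i=13 t=16 v=4: → [14,18); WM=13
i=14 t=14 v=2: → [14,18); WM=13
i=15 t=18 v=4: → [18,20); WM=15
i=16 t=19 v=1: → [18,21); WM=16
i=17 t=21 v=1: → [21,23); WM=18
i=18 t=20 v=5: → [18,23); WM=18
i=19 t=21 v=2: → [18,23); WM=18
i=20 t=21 v=6: → [18,23); WM=18
i=21 t=24 v=7: → [24,26); WM=21
i=22 t=19 v=2: DROP (t<21-1); WM=21

[1,3)=1 [4,7)=24 [9,13)=27 [14,18)=13 [18,23)=19 [24,26)=7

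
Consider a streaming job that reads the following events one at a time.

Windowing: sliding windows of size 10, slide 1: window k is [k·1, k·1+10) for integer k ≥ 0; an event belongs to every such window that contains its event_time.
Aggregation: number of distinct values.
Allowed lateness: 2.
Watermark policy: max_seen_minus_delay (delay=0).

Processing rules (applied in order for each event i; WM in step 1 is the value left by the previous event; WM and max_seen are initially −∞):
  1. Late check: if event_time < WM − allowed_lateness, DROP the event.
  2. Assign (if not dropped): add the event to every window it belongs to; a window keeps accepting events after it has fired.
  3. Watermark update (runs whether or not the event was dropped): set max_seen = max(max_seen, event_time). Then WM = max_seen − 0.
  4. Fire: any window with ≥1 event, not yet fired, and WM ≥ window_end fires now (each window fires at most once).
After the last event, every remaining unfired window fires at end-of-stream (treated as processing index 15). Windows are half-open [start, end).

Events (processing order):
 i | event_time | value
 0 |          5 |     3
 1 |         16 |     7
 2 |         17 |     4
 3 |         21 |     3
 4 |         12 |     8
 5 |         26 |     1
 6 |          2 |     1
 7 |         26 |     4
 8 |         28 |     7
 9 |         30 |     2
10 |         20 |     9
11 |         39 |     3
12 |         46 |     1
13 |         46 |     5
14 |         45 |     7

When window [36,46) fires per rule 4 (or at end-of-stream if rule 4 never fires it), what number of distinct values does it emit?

i=0 t=5 v=3: → [5,15),[4,14),[3,13),[2,12),[1,11),[0,10); WM=5
i=1 t=16 v=7: → [16,26),[15,25),[14,24),[13,23),[12,22),[11,21),[10,20),[9,19),[8,18),[7,17); WM=16; [0,10) fires=1 [1,11) fires=1 [2,12) fires=1 [3,13) fires=1 [4,14) fires=1 [5,15) fires=1
i=2 t=17 v=4: → [17,27),[16,26),[15,25),[14,24),[13,23),[12,22),[11,21),[10,20),[9,19),[8,18); WM=17; [7,17) fires=1
i=3 t=21 v=3: → [21,31),[20,30),[19,29),[18,28),[17,27),[16,26),[15,25),[14,24),[13,23),[12,22); WM=21; [8,18) fires=2 [9,19) fires=2 [10,20) fires=2 [11,21) fires=2
i=4 t=12 v=8: DROP (t<21-2); WM=21
i=5 t=26 v=1: → [26,36),[25,35),[24,34),[23,33),[22,32),[21,31),[20,30),[19,29),[18,28),[17,27); WM=26; [12,22) fires=3 [13,23) fires=3 [14,24) fires=3 [15,25) fires=3 [16,26) fires=3
i=6 t=2 v=1: DROP (t<26-2); WM=26
i=7 t=26 v=4: → [26,36),[25,35),[24,34),[23,33),[22,32),[21,31),[20,30),[19,29),[18,28),[17,27); WM=26
i=8 t=28 v=7: → [28,38),[27,37),[26,36),[25,35),[24,34),[23,33),[22,32),[21,31),[20,30),[19,29); WM=28; [17,27) fires=3 [18,28) fires=3
i=9 t=30 v=2: → [30,40),[29,39),[28,38),[27,37),[26,36),[25,35),[24,34),[23,33),[22,32),[21,31); WM=30; [19,29) fires=4 [20,30) fires=4
i=10 t=20 v=9: DROP (t<30-2); WM=30
i=11 t=39 v=3: → [39,49),[38,48),[37,47),[36,46),[35,45),[34,44),[33,43),[32,42),[31,41),[30,40); WM=39; [21,31) fires=5 [22,32) fires=4 [23,33) fires=4 [24,34) fires=4 [25,35) fires=4 [26,36) fires=4 [27,37) fires=2 [28,38) fires=2 [29,39) fires=1
i=12 t=46 v=1: → [46,56),[45,55),[44,54),[43,53),[42,52),[41,51),[40,50),[39,49),[38,48),[37,47); WM=46; [30,40) fires=2 [31,41) fires=1 [32,42) fires=1 [33,43) fires=1 [34,44) fires=1 [35,45) fires=1 [36,46) fires=1
i=13 t=46 v=5: → [46,56),[45,55),[44,54),[43,53),[42,52),[41,51),[40,50),[39,49),[38,48),[37,47); WM=46
i=14 t=45 v=7: → [45,55),[44,54),[43,53),[42,52),[41,51),[40,50),[39,49),[38,48),[37,47),[36,46); WM=46

1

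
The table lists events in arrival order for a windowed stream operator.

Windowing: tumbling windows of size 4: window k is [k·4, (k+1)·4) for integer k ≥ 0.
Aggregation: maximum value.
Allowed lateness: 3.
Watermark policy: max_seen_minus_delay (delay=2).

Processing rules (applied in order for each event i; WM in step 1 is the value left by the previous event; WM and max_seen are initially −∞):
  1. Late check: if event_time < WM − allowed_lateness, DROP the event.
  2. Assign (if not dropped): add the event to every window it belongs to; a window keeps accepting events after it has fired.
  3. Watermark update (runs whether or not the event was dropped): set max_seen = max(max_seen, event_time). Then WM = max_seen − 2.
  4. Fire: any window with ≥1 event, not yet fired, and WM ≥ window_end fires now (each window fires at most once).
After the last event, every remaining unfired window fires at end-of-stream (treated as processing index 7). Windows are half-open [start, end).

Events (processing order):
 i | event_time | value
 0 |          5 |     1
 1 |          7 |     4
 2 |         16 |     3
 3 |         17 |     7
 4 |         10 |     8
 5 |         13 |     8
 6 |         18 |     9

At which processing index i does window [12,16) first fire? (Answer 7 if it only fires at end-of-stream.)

6

i=0 t=5 v=1: → [4,8); WM=3
i=1 t=7 v=4: → [4,8); WM=5
i=2 t=16 v=3: → [16,20); WM=14; [4,8) fires=4
i=3 t=17 v=7: → [16,20); WM=15
i=4 t=10 v=8: DROP (t<15-3); WM=15
i=5 t=13 v=8: → [12,16); WM=15
i=6 t=18 v=9: → [16,20); WM=16; [12,16) fires=8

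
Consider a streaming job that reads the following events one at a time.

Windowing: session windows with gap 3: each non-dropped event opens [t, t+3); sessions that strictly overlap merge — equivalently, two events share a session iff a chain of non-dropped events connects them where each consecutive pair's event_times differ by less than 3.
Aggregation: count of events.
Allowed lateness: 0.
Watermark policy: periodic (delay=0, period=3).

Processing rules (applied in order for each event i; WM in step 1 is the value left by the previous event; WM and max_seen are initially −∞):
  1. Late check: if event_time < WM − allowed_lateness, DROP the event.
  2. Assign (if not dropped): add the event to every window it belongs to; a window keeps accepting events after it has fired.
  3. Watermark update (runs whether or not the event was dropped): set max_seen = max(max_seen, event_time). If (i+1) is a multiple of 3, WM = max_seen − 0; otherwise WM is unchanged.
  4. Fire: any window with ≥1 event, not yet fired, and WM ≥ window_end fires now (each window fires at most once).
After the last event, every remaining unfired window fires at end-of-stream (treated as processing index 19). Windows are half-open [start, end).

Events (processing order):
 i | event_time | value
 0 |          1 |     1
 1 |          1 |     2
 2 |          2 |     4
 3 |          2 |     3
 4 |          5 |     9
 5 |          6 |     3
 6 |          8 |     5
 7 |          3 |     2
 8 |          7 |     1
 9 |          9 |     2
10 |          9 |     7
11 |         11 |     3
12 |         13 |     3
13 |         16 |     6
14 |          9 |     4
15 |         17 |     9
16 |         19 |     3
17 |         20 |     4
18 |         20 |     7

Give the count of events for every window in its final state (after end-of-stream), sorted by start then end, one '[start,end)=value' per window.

[1,5)=4 [5,16)=8 [16,23)=5

i=0 t=1 v=1: → [1,4); WM=−∞
i=1 t=1 v=2: → [1,4); WM=−∞
i=2 t=2 v=4: → [1,5); WM=2
i=3 t=2 v=3: → [1,5); WM=2
i=4 t=5 v=9: → [5,8); WM=2
i=5 t=6 v=3: → [5,9); WM=6
i=6 t=8 v=5: → [5,11); WM=6
i=7 t=3 v=2: DROP (t<6-0); WM=6
i=8 t=7 v=1: → [5,11); WM=8
i=9 t=9 v=2: → [5,12); WM=8
i=10 t=9 v=7: → [5,12); WM=8
i=11 t=11 v=3: → [5,14); WM=11
i=12 t=13 v=3: → [5,16); WM=11
i=13 t=16 v=6: → [16,19); WM=11
i=14 t=9 v=4: DROP (t<11-0); WM=16
i=15 t=17 v=9: → [16,20); WM=16
i=16 t=19 v=3: → [16,22); WM=16
i=17 t=20 v=4: → [16,23); WM=20
i=18 t=20 v=7: → [16,23); WM=20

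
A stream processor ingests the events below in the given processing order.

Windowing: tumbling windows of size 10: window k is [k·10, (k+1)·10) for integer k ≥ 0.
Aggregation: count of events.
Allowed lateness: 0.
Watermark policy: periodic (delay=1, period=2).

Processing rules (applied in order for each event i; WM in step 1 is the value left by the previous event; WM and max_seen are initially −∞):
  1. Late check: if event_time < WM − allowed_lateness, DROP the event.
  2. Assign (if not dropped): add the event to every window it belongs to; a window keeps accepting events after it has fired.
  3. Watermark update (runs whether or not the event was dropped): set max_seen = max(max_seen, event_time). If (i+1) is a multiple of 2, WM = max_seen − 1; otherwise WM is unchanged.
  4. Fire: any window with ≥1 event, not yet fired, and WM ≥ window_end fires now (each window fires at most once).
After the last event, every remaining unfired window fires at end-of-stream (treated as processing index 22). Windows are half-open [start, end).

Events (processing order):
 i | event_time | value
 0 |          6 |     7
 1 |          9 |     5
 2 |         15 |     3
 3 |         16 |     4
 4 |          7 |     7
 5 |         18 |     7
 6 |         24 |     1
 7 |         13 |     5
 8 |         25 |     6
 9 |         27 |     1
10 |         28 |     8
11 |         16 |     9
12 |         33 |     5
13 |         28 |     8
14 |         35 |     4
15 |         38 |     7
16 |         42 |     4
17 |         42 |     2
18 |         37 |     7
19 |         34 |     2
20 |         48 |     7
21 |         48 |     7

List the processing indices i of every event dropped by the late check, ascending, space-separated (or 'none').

4 7 11 18 19

i=0 t=6 v=7: → [0,10); WM=−∞
i=1 t=9 v=5: → [0,10); WM=8
i=2 t=15 v=3: → [10,20); WM=8
i=3 t=16 v=4: → [10,20); WM=15; [0,10) fires=2
i=4 t=7 v=7: DROP (t<15-0); WM=15
i=5 t=18 v=7: → [10,20); WM=17
i=6 t=24 v=1: → [20,30); WM=17
i=7 t=13 v=5: DROP (t<17-0); WM=23; [10,20) fires=3
i=8 t=25 v=6: → [20,30); WM=23
i=9 t=27 v=1: → [20,30); WM=26
i=10 t=28 v=8: → [20,30); WM=26
i=11 t=16 v=9: DROP (t<26-0); WM=27
i=12 t=33 v=5: → [30,40); WM=27
i=13 t=28 v=8: → [20,30); WM=32; [20,30) fires=5
i=14 t=35 v=4: → [30,40); WM=32
i=15 t=38 v=7: → [30,40); WM=37
i=16 t=42 v=4: → [40,50); WM=37
i=17 t=42 v=2: → [40,50); WM=41; [30,40) fires=3
i=18 t=37 v=7: DROP (t<41-0); WM=41
i=19 t=34 v=2: DROP (t<41-0); WM=41
i=20 t=48 v=7: → [40,50); WM=41
i=21 t=48 v=7: → [40,50); WM=47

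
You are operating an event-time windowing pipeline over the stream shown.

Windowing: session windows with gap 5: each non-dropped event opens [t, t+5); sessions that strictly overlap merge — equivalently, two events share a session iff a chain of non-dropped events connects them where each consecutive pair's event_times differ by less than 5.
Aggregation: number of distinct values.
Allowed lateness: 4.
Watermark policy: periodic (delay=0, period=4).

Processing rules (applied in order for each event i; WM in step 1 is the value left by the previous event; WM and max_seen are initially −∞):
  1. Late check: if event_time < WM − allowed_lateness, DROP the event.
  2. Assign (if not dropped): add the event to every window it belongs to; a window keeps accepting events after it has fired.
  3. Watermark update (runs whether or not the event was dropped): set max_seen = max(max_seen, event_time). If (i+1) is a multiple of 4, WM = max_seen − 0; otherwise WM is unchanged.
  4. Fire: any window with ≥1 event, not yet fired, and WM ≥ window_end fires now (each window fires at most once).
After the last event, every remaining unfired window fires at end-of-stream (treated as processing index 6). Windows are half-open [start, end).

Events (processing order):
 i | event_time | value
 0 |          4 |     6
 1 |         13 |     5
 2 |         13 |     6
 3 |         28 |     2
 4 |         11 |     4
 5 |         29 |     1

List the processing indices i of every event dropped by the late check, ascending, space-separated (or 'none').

i=0 t=4 v=6: → [4,9); WM=−∞
i=1 t=13 v=5: → [13,18); WM=−∞
i=2 t=13 v=6: → [13,18); WM=−∞
i=3 t=28 v=2: → [28,33); WM=28
i=4 t=11 v=4: DROP (t<28-4); WM=28
i=5 t=29 v=1: → [28,34); WM=28

4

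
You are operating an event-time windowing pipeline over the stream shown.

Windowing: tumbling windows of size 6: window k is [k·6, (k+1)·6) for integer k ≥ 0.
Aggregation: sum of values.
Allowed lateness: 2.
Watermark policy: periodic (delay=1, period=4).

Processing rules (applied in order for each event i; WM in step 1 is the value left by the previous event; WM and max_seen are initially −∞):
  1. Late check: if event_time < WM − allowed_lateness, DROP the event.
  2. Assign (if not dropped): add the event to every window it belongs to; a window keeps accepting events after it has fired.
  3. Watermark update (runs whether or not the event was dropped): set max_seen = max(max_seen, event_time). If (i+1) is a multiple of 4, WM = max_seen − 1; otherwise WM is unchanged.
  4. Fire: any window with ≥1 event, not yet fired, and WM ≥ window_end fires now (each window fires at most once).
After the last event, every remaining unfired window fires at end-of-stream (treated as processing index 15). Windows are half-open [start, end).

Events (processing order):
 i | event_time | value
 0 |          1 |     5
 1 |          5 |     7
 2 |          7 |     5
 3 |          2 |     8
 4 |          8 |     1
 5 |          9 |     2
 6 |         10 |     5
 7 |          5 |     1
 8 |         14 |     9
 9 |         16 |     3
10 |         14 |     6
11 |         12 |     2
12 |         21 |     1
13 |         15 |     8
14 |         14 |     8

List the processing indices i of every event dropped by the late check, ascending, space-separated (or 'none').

none

i=0 t=1 v=5: → [0,6); WM=−∞
i=1 t=5 v=7: → [0,6); WM=−∞
i=2 t=7 v=5: → [6,12); WM=−∞
i=3 t=2 v=8: → [0,6); WM=6; [0,6) fires=20
i=4 t=8 v=1: → [6,12); WM=6
i=5 t=9 v=2: → [6,12); WM=6
i=6 t=10 v=5: → [6,12); WM=6
i=7 t=5 v=1: → [0,6); WM=9
i=8 t=14 v=9: → [12,18); WM=9
i=9 t=16 v=3: → [12,18); WM=9
i=10 t=14 v=6: → [12,18); WM=9
i=11 t=12 v=2: → [12,18); WM=15; [6,12) fires=13
i=12 t=21 v=1: → [18,24); WM=15
i=13 t=15 v=8: → [12,18); WM=15
i=14 t=14 v=8: → [12,18); WM=15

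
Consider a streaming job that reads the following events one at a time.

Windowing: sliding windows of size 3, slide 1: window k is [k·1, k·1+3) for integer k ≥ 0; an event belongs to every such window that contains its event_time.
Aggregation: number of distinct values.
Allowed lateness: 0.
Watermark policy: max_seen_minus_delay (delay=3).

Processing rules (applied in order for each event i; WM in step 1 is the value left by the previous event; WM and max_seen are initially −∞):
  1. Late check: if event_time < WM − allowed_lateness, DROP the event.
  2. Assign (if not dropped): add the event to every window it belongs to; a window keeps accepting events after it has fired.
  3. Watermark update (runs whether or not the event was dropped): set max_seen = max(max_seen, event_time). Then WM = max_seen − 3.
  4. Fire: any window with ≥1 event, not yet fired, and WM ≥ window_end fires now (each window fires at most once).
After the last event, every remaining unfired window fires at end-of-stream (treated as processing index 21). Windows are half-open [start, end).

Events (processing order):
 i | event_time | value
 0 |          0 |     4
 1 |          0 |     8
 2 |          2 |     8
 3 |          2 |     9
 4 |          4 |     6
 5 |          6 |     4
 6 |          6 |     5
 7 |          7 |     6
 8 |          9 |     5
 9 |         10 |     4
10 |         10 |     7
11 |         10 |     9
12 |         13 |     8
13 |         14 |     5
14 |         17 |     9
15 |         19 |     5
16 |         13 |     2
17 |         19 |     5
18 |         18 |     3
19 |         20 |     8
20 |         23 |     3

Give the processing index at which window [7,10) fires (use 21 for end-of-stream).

12

i=0 t=0 v=4: → [0,3); WM=-3
i=1 t=0 v=8: → [0,3); WM=-3
i=2 t=2 v=8: → [2,5),[1,4),[0,3); WM=-1
i=3 t=2 v=9: → [2,5),[1,4),[0,3); WM=-1
i=4 t=4 v=6: → [4,7),[3,6),[2,5); WM=1
i=5 t=6 v=4: → [6,9),[5,8),[4,7); WM=3; [0,3) fires=3
i=6 t=6 v=5: → [6,9),[5,8),[4,7); WM=3
i=7 t=7 v=6: → [7,10),[6,9),[5,8); WM=4; [1,4) fires=2
i=8 t=9 v=5: → [9,12),[8,11),[7,10); WM=6; [2,5) fires=3 [3,6) fires=1
i=9 t=10 v=4: → [10,13),[9,12),[8,11); WM=7; [4,7) fires=3
i=10 t=10 v=7: → [10,13),[9,12),[8,11); WM=7
i=11 t=10 v=9: → [10,13),[9,12),[8,11); WM=7
i=12 t=13 v=8: → [13,16),[12,15),[11,14); WM=10; [5,8) fires=3 [6,9) fires=3 [7,10) fires=2
i=13 t=14 v=5: → [14,17),[13,16),[12,15); WM=11; [8,11) fires=4
i=14 t=17 v=9: → [17,20),[16,19),[15,18); WM=14; [9,12) fires=4 [10,13) fires=3 [11,14) fires=1
i=15 t=19 v=5: → [19,22),[18,21),[17,20); WM=16; [12,15) fires=2 [13,16) fires=2
i=16 t=13 v=2: DROP (t<16-0); WM=16
i=17 t=19 v=5: → [19,22),[18,21),[17,20); WM=16
i=18 t=18 v=3: → [18,21),[17,20),[16,19); WM=16
i=19 t=20 v=8: → [20,23),[19,22),[18,21); WM=17; [14,17) fires=1
i=20 t=23 v=3: → [23,26),[22,25),[21,24); WM=20; [15,18) fires=1 [16,19) fires=2 [17,20) fires=3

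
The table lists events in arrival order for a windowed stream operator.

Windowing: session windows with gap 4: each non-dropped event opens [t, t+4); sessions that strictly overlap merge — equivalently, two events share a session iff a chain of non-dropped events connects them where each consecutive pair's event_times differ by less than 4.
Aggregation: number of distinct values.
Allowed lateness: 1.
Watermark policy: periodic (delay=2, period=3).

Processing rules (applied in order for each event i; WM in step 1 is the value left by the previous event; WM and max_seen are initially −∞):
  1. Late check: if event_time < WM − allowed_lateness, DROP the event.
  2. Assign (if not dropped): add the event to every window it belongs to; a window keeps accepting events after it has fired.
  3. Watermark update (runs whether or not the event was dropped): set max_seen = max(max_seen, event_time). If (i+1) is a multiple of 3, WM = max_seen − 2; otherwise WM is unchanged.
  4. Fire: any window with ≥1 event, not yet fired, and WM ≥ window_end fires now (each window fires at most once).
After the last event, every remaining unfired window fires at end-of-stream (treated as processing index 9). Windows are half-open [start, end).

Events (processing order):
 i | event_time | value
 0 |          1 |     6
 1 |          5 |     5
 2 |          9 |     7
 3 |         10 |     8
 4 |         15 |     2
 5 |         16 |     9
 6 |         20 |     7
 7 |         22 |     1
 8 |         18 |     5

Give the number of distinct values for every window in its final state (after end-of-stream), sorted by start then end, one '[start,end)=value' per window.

i=0 t=1 v=6: → [1,5); WM=−∞
i=1 t=5 v=5: → [5,9); WM=−∞
i=2 t=9 v=7: → [9,13); WM=7
i=3 t=10 v=8: → [9,14); WM=7
i=4 t=15 v=2: → [15,19); WM=7
i=5 t=16 v=9: → [15,20); WM=14
i=6 t=20 v=7: → [20,24); WM=14
i=7 t=22 v=1: → [20,26); WM=14
i=8 t=18 v=5: → [15,26); WM=20

[1,5)=1 [5,9)=1 [9,14)=2 [15,26)=5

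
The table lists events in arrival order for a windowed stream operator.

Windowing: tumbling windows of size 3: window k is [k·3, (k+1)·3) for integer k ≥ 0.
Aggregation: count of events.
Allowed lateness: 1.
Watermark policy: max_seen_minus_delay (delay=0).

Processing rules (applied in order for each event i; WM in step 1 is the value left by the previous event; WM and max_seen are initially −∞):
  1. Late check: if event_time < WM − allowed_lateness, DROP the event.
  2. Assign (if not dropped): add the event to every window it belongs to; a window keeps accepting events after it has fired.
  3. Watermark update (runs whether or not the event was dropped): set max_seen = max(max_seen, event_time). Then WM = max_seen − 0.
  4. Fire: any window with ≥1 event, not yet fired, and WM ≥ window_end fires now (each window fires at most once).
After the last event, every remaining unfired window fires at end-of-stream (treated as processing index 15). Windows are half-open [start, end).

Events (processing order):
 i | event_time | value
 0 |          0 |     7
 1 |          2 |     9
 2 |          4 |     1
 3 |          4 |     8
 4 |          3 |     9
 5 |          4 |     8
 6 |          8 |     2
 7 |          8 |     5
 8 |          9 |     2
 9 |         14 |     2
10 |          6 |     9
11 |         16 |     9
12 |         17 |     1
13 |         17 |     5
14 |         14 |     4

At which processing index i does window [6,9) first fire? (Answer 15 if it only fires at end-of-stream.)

8

i=0 t=0 v=7: → [0,3); WM=0
i=1 t=2 v=9: → [0,3); WM=2
i=2 t=4 v=1: → [3,6); WM=4; [0,3) fires=2
i=3 t=4 v=8: → [3,6); WM=4
i=4 t=3 v=9: → [3,6); WM=4
i=5 t=4 v=8: → [3,6); WM=4
i=6 t=8 v=2: → [6,9); WM=8; [3,6) fires=4
i=7 t=8 v=5: → [6,9); WM=8
i=8 t=9 v=2: → [9,12); WM=9; [6,9) fires=2
i=9 t=14 v=2: → [12,15); WM=14; [9,12) fires=1
i=10 t=6 v=9: DROP (t<14-1); WM=14
i=11 t=16 v=9: → [15,18); WM=16; [12,15) fires=1
i=12 t=17 v=1: → [15,18); WM=17
i=13 t=17 v=5: → [15,18); WM=17
i=14 t=14 v=4: DROP (t<17-1); WM=17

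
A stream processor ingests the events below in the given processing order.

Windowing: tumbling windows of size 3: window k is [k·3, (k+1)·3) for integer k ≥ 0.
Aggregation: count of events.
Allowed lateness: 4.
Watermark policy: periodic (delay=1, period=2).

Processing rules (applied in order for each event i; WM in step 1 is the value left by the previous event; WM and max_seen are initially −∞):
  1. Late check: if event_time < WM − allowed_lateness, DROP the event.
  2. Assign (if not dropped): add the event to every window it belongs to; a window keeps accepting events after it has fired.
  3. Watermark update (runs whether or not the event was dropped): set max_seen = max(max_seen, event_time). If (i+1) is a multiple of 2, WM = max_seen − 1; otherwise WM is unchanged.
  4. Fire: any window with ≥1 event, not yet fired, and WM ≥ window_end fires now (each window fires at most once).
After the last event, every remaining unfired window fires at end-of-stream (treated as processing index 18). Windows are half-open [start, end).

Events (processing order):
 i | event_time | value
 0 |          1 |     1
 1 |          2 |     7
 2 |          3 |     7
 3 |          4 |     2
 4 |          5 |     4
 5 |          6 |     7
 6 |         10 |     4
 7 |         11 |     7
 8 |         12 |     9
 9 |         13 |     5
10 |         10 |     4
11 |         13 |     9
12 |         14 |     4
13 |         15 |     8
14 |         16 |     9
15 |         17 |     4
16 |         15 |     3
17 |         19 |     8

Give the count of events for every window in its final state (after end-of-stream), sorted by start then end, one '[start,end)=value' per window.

i=0 t=1 v=1: → [0,3); WM=−∞
i=1 t=2 v=7: → [0,3); WM=1
i=2 t=3 v=7: → [3,6); WM=1
i=3 t=4 v=2: → [3,6); WM=3; [0,3) fires=2
i=4 t=5 v=4: → [3,6); WM=3
i=5 t=6 v=7: → [6,9); WM=5
i=6 t=10 v=4: → [9,12); WM=5
i=7 t=11 v=7: → [9,12); WM=10; [3,6) fires=3 [6,9) fires=1
i=8 t=12 v=9: → [12,15); WM=10
i=9 t=13 v=5: → [12,15); WM=12; [9,12) fires=2
i=10 t=10 v=4: → [9,12); WM=12
i=11 t=13 v=9: → [12,15); WM=12
i=12 t=14 v=4: → [12,15); WM=12
i=13 t=15 v=8: → [15,18); WM=14
i=14 t=16 v=9: → [15,18); WM=14
i=15 t=17 v=4: → [15,18); WM=16; [12,15) fires=4
i=16 t=15 v=3: → [15,18); WM=16
i=17 t=19 v=8: → [18,21); WM=18; [15,18) fires=4

[0,3)=2 [3,6)=3 [6,9)=1 [9,12)=3 [12,15)=4 [15,18)=4 [18,21)=1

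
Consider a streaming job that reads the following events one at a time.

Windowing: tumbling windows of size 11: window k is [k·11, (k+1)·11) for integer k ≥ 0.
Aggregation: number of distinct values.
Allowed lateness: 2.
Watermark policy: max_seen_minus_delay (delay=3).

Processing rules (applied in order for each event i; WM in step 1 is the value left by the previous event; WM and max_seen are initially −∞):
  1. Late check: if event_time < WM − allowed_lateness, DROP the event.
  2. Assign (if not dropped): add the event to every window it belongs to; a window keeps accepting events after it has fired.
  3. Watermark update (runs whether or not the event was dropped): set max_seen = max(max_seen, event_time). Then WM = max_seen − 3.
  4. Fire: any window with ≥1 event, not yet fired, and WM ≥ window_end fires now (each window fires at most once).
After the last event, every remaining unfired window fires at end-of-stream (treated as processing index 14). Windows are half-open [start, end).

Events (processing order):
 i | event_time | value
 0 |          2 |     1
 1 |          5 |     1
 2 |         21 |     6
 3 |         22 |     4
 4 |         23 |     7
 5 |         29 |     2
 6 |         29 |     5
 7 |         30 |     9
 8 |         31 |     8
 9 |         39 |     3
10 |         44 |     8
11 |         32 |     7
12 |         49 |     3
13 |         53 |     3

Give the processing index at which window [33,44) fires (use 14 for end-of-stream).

12

i=0 t=2 v=1: → [0,11); WM=-1
i=1 t=5 v=1: → [0,11); WM=2
i=2 t=21 v=6: → [11,22); WM=18; [0,11) fires=1
i=3 t=22 v=4: → [22,33); WM=19
i=4 t=23 v=7: → [22,33); WM=20
i=5 t=29 v=2: → [22,33); WM=26; [11,22) fires=1
i=6 t=29 v=5: → [22,33); WM=26
i=7 t=30 v=9: → [22,33); WM=27
i=8 t=31 v=8: → [22,33); WM=28
i=9 t=39 v=3: → [33,44); WM=36; [22,33) fires=6
i=10 t=44 v=8: → [44,55); WM=41
i=11 t=32 v=7: DROP (t<41-2); WM=41
i=12 t=49 v=3: → [44,55); WM=46; [33,44) fires=1
i=13 t=53 v=3: → [44,55); WM=50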